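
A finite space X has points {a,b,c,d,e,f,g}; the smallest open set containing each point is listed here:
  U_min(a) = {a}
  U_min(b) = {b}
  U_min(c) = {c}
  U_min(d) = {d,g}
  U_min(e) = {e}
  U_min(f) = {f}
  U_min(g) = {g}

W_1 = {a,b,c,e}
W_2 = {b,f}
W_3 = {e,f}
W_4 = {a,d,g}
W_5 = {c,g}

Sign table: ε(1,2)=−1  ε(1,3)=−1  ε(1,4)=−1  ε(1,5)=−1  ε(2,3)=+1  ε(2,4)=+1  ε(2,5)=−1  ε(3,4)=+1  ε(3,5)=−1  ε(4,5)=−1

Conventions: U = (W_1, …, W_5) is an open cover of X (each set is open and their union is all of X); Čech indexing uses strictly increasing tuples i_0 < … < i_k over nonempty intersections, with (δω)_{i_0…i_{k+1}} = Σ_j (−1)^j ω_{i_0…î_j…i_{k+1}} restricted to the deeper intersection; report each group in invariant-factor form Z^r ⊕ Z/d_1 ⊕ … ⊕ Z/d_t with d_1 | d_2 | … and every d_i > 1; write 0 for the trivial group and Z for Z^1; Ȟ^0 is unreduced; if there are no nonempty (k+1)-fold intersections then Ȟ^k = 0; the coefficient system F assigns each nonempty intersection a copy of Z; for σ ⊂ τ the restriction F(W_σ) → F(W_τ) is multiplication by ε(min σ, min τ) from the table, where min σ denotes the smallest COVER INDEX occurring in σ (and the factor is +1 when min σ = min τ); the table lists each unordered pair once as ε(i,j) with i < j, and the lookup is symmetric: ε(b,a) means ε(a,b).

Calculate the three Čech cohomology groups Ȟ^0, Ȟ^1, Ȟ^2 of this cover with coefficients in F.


intersection data:
  W12={b} W13={e} W14={a} W15={c} W23={f} W45={g}
C dims 5,6; δ0: rk 5, SNF 1^4·2
Ȟ^0 = (5 − 5) − 0 = 0, so Ȟ^0 ≅ 0
Ȟ^1 = (6 − 0) − 5 = 1 plus torsion [2], so Ȟ^1 ≅ Z ⊕ Z/2
Ȟ^2 = (0 − 0) − 0 = 0, so Ȟ^2 ≅ 0

Ȟ^0(U;F) ≅ 0,  Ȟ^1(U;F) ≅ Z ⊕ Z/2,  Ȟ^2(U;F) ≅ 0


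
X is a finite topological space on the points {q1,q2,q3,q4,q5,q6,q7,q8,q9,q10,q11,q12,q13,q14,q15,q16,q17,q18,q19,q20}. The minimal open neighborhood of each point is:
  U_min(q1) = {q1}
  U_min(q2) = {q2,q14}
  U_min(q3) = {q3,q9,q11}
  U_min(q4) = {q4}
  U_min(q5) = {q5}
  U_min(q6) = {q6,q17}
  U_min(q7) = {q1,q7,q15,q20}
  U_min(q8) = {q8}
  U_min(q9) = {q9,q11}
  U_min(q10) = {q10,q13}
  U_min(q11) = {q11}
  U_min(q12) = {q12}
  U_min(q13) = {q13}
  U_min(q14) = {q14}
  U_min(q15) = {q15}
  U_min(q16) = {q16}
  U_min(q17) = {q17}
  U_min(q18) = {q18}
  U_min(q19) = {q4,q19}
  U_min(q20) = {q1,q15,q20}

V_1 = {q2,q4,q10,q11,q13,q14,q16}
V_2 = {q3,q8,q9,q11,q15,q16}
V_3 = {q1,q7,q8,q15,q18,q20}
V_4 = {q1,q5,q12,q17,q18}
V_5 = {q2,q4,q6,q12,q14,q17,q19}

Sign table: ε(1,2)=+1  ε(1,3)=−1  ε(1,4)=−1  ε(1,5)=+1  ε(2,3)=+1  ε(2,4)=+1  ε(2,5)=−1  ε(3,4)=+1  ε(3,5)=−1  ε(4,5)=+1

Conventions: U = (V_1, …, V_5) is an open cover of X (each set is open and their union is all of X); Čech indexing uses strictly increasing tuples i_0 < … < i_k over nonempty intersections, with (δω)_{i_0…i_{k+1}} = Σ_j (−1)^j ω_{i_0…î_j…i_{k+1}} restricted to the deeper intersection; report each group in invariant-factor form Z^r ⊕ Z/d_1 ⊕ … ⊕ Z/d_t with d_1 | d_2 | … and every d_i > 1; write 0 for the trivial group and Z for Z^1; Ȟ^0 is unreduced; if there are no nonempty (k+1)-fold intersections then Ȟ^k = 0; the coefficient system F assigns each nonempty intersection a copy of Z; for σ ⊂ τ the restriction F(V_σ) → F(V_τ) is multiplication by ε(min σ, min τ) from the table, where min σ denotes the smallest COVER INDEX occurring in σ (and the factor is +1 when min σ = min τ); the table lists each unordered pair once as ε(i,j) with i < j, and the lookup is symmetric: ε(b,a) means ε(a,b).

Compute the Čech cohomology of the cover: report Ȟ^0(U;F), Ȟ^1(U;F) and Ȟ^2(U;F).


Ȟ^0 ≅ Z,  Ȟ^1 ≅ Z,  Ȟ^2 ≅ 0

nonempty overlaps:
  V12={q11,q16} V15={q2,q4,q14} V23={q8,q15} V34={q1,q18} V45={q12,q17}
C dims 5,5; δ0: rk 4, SNF 1^4
degree 0: 5−4−0 = 1 → Ȟ^0 ≅ Z
degree 1: 5−0−4 = 1 → Ȟ^1 ≅ Z
degree 2: 0−0−0 = 0 → Ȟ^2 ≅ 0


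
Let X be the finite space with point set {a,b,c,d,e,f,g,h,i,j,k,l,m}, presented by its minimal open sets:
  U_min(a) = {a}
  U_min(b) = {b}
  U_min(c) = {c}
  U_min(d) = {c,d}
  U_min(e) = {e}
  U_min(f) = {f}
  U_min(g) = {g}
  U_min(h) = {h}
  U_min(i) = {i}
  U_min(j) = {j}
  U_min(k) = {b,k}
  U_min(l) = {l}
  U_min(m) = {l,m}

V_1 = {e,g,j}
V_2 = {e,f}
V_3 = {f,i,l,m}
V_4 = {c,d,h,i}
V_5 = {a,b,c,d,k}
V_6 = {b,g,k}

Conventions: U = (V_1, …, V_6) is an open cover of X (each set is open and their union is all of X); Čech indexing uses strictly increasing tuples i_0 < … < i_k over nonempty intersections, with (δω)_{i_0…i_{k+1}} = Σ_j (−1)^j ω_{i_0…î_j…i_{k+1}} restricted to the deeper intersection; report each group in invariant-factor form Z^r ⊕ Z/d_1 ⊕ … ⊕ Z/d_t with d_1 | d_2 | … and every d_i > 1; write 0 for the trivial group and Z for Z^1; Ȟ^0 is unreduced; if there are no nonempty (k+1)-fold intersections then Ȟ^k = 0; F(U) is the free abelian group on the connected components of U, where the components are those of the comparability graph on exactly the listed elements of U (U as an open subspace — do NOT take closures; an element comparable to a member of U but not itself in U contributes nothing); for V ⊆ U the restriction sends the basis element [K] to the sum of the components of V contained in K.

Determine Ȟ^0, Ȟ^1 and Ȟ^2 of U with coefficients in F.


Ȟ^0 = Z^10,  Ȟ^1 = 0,  Ȟ^2 = 0

intersection data:
  V12={e} V16={g} V23={f} V34={i} V45={c,d} V56={b,k}
components per intersection:
  V1: {e} {g} {j}
  V2: {e} {f}
  V3: {f} {i} {l,m}
  V4: {c,d} {h} {i}
  V5: {a} {b,k} {c,d}
  V6: {b,k} {g}
  V12: {e}
  V16: {g}
  V23: {f}
  V34: {i}
  V45: {c,d}
  V56: {b,k}
C dims 16,6; δ0: rk 6, SNF 1^6
Ȟ^0 = (16 − 6) − 0 = 10, so Ȟ^0 ≅ Z^10
Ȟ^1 = (6 − 0) − 6 = 0, so Ȟ^1 ≅ 0
Ȟ^2 = (0 − 0) − 0 = 0, so Ȟ^2 ≅ 0


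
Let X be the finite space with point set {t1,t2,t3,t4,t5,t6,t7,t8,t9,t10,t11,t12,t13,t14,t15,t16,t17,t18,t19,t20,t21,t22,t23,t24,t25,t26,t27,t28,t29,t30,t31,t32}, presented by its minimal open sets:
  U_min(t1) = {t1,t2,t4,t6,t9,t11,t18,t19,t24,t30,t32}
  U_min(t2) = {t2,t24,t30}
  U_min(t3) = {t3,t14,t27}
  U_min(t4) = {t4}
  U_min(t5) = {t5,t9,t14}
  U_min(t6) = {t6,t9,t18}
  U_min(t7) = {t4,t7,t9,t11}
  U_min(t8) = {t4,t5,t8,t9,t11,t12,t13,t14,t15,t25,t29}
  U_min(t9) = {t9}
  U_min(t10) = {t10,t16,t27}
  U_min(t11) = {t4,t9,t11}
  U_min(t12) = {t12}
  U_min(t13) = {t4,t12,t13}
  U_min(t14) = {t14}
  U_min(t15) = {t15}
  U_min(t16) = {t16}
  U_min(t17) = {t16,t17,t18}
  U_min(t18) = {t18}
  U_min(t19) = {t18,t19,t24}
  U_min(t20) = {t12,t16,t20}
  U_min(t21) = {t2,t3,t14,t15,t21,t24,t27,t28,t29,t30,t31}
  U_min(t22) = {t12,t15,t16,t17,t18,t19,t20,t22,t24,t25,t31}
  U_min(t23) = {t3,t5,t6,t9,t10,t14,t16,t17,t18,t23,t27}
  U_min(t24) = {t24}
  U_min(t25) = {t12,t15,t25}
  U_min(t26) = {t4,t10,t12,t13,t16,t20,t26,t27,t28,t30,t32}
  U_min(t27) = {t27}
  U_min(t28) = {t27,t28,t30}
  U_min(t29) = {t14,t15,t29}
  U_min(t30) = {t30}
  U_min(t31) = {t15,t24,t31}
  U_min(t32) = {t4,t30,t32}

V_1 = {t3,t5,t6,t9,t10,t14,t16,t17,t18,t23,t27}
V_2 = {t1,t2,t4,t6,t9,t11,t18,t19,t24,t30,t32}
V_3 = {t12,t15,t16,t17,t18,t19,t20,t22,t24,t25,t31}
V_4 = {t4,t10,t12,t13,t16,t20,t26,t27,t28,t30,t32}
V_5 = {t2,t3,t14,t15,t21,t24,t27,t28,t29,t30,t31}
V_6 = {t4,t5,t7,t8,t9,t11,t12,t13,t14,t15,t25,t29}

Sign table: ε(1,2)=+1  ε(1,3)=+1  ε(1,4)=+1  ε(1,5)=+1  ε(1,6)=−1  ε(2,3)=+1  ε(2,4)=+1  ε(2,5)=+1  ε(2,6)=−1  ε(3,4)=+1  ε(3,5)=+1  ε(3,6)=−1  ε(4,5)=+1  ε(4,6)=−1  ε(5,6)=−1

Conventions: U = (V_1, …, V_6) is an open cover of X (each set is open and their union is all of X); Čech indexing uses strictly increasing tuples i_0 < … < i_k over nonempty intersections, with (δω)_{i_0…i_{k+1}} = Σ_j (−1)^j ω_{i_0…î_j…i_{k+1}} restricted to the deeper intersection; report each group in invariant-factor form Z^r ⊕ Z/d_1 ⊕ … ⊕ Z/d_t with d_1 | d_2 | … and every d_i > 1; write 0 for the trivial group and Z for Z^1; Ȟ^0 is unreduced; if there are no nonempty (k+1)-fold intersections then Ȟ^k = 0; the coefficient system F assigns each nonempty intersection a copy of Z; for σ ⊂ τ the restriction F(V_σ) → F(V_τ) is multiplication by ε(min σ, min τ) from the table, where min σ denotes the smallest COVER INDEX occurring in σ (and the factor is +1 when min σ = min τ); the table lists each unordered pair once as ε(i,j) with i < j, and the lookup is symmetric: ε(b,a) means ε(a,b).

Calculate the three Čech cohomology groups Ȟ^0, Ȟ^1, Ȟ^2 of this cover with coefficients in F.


nonempty intersections:
  V12={t6,t9,t18} V13={t16,t17,t18} V14={t10,t16,t27} V15={t3,t14,t27} V16={t5,t9,t14} V23={t18,t19,t24} V24={t4,t30,t32} V25={t2,t24,t30} V26={t4,t9,t11} V34={t12,t16,t20} V35={t15,t24,t31} V36={t12,t15,t25} V45={t27,t28,t30} V46={t4,t12,t13} V56={t14,t15,t29}
  V123={t18} V126={t9} V134={t16} V145={t27} V156={t14} V235={t24} V245={t30} V246={t4} V346={t12} V356={t15}
C dims 6,15,10; δ0: rk 5, SNF 1^5; δ1: rk 10, SNF 1^9·2
Ȟ^0: (6−5)−0=1 ⇒ Z
Ȟ^1: (15−10)−5=0 ⇒ 0
Ȟ^2: (10−0)−10=0 plus torsion [2] ⇒ Z/2

Ȟ^0 = Z, Ȟ^1 = 0 and Ȟ^2 = Z/2


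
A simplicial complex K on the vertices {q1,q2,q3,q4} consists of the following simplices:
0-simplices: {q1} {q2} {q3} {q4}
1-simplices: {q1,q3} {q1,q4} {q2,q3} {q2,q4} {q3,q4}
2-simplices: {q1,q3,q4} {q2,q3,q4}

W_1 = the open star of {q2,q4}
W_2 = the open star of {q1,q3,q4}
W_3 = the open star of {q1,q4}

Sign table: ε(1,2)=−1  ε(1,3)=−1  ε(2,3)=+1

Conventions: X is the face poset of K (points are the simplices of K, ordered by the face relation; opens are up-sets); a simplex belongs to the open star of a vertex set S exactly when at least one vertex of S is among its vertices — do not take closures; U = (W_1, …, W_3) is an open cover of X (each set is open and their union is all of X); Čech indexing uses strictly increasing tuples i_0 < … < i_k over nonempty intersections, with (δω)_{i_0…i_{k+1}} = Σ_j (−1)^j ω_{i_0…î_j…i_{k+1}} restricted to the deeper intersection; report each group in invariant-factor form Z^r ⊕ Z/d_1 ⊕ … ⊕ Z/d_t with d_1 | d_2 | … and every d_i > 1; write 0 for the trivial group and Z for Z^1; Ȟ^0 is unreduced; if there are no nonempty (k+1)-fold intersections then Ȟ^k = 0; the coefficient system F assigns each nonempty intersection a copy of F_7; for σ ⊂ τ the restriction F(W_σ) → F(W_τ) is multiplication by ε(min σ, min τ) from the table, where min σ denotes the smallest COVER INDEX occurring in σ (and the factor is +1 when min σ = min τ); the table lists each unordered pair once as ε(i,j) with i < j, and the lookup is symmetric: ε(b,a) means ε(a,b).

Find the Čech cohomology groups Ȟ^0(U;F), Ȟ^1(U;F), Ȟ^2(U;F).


nonempty overlaps:
  W1={{q2},{q4},{q1,q4},{q2,q3},{q2,q4},{q3,q4},{q1,q3,q4},{q2,q3,q4}} W2={{q1},{q3},{q4},{q1,q3},{q1,q4},{q2,q3},{q2,q4},{q3,q4},{q1,q3,q4},{q2,q3,q4}} W3={{q1},{q4},{q1,q3},{q1,q4},{q2,q4},{q3,q4},{q1,q3,q4},{q2,q3,q4}}
  W12={{q4},{q1,q4},{q2,q3},{q2,q4},{q3,q4},{q1,q3,q4},{q2,q3,q4}} W13={{q4},{q1,q4},{q2,q4},{q3,q4},{q1,q3,q4},{q2,q3,q4}} W23={{q1},{q4},{q1,q3},{q1,q4},{q2,q4},{q3,q4},{q1,q3,q4},{q2,q3,q4}}
  W123={{q4},{q1,q4},{q2,q4},{q3,q4},{q1,q3,q4},{q2,q3,q4}}
C dims 3,3,1; δ0: rk_F7 2; δ1: rk_F7 1
degree 0: 3−2−0 = 1 → Ȟ^0 ≅ Z/7
degree 1: 3−1−2 = 0 → Ȟ^1 ≅ 0
degree 2: 1−0−1 = 0 → Ȟ^2 ≅ 0

Ȟ^0 ≅ Z/7; Ȟ^1 ≅ 0; Ȟ^2 ≅ 0


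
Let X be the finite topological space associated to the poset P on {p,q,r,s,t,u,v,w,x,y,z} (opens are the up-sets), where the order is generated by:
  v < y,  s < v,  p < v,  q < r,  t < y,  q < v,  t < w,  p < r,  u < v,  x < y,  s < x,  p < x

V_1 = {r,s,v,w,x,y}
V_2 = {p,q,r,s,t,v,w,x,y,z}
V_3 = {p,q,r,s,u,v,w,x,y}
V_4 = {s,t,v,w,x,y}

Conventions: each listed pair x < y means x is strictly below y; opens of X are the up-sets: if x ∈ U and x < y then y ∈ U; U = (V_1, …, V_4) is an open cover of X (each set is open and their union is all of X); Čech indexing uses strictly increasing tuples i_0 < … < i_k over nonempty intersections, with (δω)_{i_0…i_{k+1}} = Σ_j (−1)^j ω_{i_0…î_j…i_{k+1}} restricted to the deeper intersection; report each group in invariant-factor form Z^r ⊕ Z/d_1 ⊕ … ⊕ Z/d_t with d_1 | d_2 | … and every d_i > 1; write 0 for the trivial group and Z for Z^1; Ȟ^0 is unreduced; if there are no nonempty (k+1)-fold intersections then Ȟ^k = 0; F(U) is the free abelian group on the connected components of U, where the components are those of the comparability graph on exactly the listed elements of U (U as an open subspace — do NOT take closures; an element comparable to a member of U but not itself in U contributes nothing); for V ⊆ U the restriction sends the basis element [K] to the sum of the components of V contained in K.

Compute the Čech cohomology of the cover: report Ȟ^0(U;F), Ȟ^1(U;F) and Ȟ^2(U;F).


Ȟ^0 ≅ Z^2,  Ȟ^1 ≅ 0,  Ȟ^2 ≅ 0

cover nerve:
  V12={r,s,v,w,x,y} V13={r,s,v,w,x,y} V14={s,v,w,x,y} V23={p,q,r,s,v,w,x,y} V24={s,t,v,w,x,y} V34={s,v,w,x,y}
  V123={r,s,v,w,x,y} V124={s,v,w,x,y} V134={s,v,w,x,y} V234={s,v,w,x,y}
  V1234={s,v,w,x,y}
components per intersection:
  V1: {r} {s,v,x,y} {w}
  V2: {p,q,r,s,t,v,w,x,y} {z}
  V3: {p,q,r,s,u,v,x,y} {w}
  V4: {s,t,v,w,x,y}
  V12: {r} {s,v,x,y} {w}
  V13: {r} {s,v,x,y} {w}
  V14: {s,v,x,y} {w}
  V23: {p,q,r,s,v,x,y} {w}
  V24: {s,t,v,w,x,y}
  V34: {s,v,x,y} {w}
  V123: {r} {s,v,x,y} {w}
  V124: {s,v,x,y} {w}
  V134: {s,v,x,y} {w}
  V234: {s,v,x,y} {w}
  V1234: {s,v,x,y} {w}
C dims 8,13,9,2; δ0: rk 6, SNF 1^6; δ1: rk 7, SNF 1^7; δ2: rk 2, SNF 1^2
Ȟ^0: (8−6)−0=2 ⇒ Z^2
Ȟ^1: (13−7)−6=0 ⇒ 0
Ȟ^2: (9−2)−7=0 ⇒ 0


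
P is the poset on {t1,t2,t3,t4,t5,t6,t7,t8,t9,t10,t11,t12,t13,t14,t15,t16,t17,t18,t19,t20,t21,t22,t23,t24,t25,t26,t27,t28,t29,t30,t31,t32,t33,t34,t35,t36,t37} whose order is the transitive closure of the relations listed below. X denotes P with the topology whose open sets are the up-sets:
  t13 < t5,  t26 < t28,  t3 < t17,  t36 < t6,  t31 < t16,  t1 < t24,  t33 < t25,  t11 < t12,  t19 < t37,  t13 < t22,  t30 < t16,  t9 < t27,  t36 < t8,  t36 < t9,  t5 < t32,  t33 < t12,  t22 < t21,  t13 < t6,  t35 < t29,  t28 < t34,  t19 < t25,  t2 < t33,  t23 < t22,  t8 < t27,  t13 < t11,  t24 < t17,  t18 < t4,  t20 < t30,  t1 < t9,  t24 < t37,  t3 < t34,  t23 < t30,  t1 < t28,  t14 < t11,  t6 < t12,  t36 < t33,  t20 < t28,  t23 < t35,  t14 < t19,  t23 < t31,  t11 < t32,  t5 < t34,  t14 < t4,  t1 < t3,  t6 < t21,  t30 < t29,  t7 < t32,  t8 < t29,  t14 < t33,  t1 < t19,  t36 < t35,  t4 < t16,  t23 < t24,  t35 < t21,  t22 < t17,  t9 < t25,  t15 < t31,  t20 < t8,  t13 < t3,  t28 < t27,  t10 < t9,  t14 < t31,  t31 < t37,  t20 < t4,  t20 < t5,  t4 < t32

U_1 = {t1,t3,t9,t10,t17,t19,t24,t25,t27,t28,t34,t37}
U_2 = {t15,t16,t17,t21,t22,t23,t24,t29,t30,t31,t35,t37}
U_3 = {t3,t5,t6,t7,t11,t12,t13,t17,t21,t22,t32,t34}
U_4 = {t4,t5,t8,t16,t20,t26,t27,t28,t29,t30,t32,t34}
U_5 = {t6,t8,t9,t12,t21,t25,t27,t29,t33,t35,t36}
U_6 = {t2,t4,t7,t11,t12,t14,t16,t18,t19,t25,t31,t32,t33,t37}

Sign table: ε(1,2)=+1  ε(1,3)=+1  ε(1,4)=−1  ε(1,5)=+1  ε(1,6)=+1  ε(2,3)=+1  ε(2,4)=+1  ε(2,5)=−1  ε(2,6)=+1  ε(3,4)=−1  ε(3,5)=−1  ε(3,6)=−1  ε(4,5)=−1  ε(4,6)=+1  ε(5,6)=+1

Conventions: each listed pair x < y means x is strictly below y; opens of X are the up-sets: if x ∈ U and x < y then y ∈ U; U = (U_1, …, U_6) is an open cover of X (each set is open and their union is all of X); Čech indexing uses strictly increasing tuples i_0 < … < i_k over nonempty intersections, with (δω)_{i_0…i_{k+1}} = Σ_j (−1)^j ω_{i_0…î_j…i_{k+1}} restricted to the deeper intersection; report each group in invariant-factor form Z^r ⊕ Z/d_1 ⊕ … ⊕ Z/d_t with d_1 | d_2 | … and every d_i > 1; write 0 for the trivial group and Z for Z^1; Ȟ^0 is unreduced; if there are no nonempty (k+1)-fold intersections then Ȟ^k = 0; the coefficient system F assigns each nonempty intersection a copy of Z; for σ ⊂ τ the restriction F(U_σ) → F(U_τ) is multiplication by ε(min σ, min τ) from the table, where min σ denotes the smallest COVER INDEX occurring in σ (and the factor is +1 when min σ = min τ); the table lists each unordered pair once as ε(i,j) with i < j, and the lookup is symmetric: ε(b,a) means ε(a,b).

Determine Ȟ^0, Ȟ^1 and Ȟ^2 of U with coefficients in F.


Ȟ^0(U;F) ≅ 0, Ȟ^1(U;F) ≅ Z/2 and Ȟ^2(U;F) ≅ Z

cover nerve:
  U12={t17,t24,t37} U13={t3,t17,t34} U14={t27,t28,t34} U15={t9,t25,t27} U16={t19,t25,t37} U23={t17,t21,t22} U24={t16,t29,t30} U25={t21,t29,t35} U26={t16,t31,t37} U34={t5,t32,t34} U35={t6,t12,t21} U36={t7,t11,t12,t32} U45={t8,t27,t29} U46={t4,t16,t32} U56={t12,t25,t33}
  U123={t17} U126={t37} U134={t34} U145={t27} U156={t25} U235={t21} U245={t29} U246={t16} U346={t32} U356={t12}
C dims 6,15,10; δ0: rk 6, SNF 1^5·2; δ1: rk 9, SNF 1^9
Ȟ^0: (6−6)−0=0 ⇒ 0
Ȟ^1: (15−9)−6=0 plus torsion [2] ⇒ Z/2
Ȟ^2: (10−0)−9=1 ⇒ Z


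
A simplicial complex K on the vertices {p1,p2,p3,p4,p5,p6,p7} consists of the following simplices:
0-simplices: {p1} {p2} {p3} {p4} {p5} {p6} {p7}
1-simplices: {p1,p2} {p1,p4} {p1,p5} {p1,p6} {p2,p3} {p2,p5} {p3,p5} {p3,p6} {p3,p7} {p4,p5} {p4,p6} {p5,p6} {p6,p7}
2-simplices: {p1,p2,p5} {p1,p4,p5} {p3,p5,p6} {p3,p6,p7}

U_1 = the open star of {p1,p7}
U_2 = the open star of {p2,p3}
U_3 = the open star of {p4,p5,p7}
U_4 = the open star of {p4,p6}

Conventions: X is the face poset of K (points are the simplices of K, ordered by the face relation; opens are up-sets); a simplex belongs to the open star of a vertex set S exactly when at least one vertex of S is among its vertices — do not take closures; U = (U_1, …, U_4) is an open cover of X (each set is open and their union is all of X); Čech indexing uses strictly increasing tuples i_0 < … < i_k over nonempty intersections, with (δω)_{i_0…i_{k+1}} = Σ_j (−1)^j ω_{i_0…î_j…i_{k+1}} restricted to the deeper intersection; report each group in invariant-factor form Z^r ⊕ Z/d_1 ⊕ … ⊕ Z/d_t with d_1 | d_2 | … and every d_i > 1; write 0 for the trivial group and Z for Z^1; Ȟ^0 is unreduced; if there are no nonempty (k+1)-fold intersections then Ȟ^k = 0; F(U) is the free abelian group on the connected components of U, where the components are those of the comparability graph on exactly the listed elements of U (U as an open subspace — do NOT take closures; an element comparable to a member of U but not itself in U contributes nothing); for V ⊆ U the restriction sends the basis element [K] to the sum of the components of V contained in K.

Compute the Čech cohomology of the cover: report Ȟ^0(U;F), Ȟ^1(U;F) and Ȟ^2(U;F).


nonempty overlaps:
  U1={{p1},{p7},{p1,p2},{p1,p4},{p1,p5},{p1,p6},{p3,p7},{p6,p7},{p1,p2,p5},{p1,p4,p5},{p3,p6,p7}} U2={{p2},{p3},{p1,p2},{p2,p3},{p2,p5},{p3,p5},{p3,p6},{p3,p7},{p1,p2,p5},{p3,p5,p6},{p3,p6,p7}} U3={{p4},{p5},{p7},{p1,p4},{p1,p5},{p2,p5},{p3,p5},{p3,p7},{p4,p5},{p4,p6},{p5,p6},{p6,p7},{p1,p2,p5},{p1,p4,p5},{p3,p5,p6},{p3,p6,p7}} U4={{p4},{p6},{p1,p4},{p1,p6},{p3,p6},{p4,p5},{p4,p6},{p5,p6},{p6,p7},{p1,p4,p5},{p3,p5,p6},{p3,p6,p7}}
  U12={{p1,p2},{p3,p7},{p1,p2,p5},{p3,p6,p7}} U13={{p7},{p1,p4},{p1,p5},{p3,p7},{p6,p7},{p1,p2,p5},{p1,p4,p5},{p3,p6,p7}} U14={{p1,p4},{p1,p6},{p6,p7},{p1,p4,p5},{p3,p6,p7}} U23={{p2,p5},{p3,p5},{p3,p7},{p1,p2,p5},{p3,p5,p6},{p3,p6,p7}} U24={{p3,p6},{p3,p5,p6},{p3,p6,p7}} U34={{p4},{p1,p4},{p4,p5},{p4,p6},{p5,p6},{p6,p7},{p1,p4,p5},{p3,p5,p6},{p3,p6,p7}}
  U123={{p3,p7},{p1,p2,p5},{p3,p6,p7}} U124={{p3,p6,p7}} U134={{p1,p4},{p6,p7},{p1,p4,p5},{p3,p6,p7}} U234={{p3,p5,p6},{p3,p6,p7}}
  U1234={{p3,p6,p7}}
components per intersection:
  U1: {{p1},{p1,p2},{p1,p4},{p1,p5},{p1,p6},{p1,p2,p5},{p1,p4,p5}} {{p7},{p3,p7},{p6,p7},{p3,p6,p7}}
  U2: {{p2},{p3},{p1,p2},{p2,p3},{p2,p5},{p3,p5},{p3,p6},{p3,p7},{p1,p2,p5},{p3,p5,p6},{p3,p6,p7}}
  U3: {{p4},{p5},{p1,p4},{p1,p5},{p2,p5},{p3,p5},{p4,p5},{p4,p6},{p5,p6},{p1,p2,p5},{p1,p4,p5},{p3,p5,p6}} {{p7},{p3,p7},{p6,p7},{p3,p6,p7}}
  U4: {{p4},{p6},{p1,p4},{p1,p6},{p3,p6},{p4,p5},{p4,p6},{p5,p6},{p6,p7},{p1,p4,p5},{p3,p5,p6},{p3,p6,p7}}
  U12: {{p1,p2},{p1,p2,p5}} {{p3,p7},{p3,p6,p7}}
  U13: {{p7},{p3,p7},{p6,p7},{p3,p6,p7}} {{p1,p4},{p1,p5},{p1,p2,p5},{p1,p4,p5}}
  U14: {{p1,p4},{p1,p4,p5}} {{p1,p6}} {{p6,p7},{p3,p6,p7}}
  U23: {{p2,p5},{p1,p2,p5}} {{p3,p5},{p3,p5,p6}} {{p3,p7},{p3,p6,p7}}
  U24: {{p3,p6},{p3,p5,p6},{p3,p6,p7}}
  U34: {{p4},{p1,p4},{p4,p5},{p4,p6},{p1,p4,p5}} {{p5,p6},{p3,p5,p6}} {{p6,p7},{p3,p6,p7}}
  U123: {{p3,p7},{p3,p6,p7}} {{p1,p2,p5}}
  U124: {{p3,p6,p7}}
  U134: {{p1,p4},{p1,p4,p5}} {{p6,p7},{p3,p6,p7}}
  U234: {{p3,p5,p6}} {{p3,p6,p7}}
  U1234: {{p3,p6,p7}}
C dims 6,14,7,1; δ0: rk 5, SNF 1^5; δ1: rk 6, SNF 1^6; δ2: rk 1, SNF 1^1
degree 0: 6−5−0 = 1 → Ȟ^0 ≅ Z
degree 1: 14−6−5 = 3 → Ȟ^1 ≅ Z^3
degree 2: 7−1−6 = 0 → Ȟ^2 ≅ 0

Ȟ^0 ≅ Z, Ȟ^1 ≅ Z^3 and Ȟ^2 ≅ 0


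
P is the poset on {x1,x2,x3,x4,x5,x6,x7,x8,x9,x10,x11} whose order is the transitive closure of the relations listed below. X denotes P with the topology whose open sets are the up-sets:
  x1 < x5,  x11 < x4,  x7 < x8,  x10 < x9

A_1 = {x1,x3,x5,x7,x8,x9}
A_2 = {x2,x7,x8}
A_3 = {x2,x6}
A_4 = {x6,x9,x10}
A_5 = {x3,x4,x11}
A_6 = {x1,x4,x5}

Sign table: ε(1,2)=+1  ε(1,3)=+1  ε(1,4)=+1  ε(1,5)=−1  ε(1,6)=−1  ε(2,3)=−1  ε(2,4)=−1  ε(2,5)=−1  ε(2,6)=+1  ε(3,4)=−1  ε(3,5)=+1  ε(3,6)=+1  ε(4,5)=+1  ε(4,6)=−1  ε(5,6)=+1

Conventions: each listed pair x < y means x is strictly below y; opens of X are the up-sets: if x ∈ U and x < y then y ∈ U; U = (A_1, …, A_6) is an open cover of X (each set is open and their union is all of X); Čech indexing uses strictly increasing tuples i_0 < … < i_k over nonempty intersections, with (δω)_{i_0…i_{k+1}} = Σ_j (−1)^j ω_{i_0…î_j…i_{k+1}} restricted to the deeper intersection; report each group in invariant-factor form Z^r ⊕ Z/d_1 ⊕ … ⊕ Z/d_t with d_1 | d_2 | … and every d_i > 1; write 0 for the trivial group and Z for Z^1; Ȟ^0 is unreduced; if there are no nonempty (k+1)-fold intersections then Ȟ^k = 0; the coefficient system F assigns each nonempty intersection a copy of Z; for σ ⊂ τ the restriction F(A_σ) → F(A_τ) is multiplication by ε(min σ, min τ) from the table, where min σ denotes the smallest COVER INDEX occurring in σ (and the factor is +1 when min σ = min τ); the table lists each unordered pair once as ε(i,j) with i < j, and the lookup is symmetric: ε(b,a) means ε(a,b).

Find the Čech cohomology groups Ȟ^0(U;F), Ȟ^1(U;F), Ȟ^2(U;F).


Ȟ^0 = Z, Ȟ^1 = Z^2 and Ȟ^2 = 0

nonempty overlaps:
  A12={x7,x8} A14={x9} A15={x3} A16={x1,x5} A23={x2} A34={x6} A56={x4}
C dims 6,7; δ0: rk 5, SNF 1^5
degree 0: 6−5−0 = 1 → Ȟ^0 ≅ Z
degree 1: 7−0−5 = 2 → Ȟ^1 ≅ Z^2
degree 2: 0−0−0 = 0 → Ȟ^2 ≅ 0


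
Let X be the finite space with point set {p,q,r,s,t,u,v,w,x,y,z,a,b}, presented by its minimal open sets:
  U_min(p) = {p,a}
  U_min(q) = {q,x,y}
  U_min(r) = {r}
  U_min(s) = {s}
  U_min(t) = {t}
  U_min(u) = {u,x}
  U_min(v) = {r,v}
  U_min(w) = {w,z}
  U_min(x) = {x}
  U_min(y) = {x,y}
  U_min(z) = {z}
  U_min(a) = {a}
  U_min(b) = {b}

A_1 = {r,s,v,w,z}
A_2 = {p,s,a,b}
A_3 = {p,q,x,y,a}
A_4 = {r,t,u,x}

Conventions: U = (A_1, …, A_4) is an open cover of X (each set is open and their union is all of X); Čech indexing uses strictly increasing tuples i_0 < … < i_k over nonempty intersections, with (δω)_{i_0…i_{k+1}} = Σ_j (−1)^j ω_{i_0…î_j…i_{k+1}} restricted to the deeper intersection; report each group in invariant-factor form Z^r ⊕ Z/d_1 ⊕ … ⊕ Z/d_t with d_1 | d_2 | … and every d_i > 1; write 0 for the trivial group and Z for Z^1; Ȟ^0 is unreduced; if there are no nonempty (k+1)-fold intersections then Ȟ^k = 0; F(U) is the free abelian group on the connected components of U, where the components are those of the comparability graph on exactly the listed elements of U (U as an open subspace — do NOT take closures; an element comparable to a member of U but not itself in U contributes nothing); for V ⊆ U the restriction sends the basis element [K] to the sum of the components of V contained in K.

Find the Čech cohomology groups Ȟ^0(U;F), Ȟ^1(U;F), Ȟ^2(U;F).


Ȟ^0(U;F) ≅ Z^7,  Ȟ^1(U;F) ≅ 0,  Ȟ^2(U;F) ≅ 0

nonempty overlaps:
  A12={s} A14={r} A23={p,a} A34={x}
components per intersection:
  A1: {r,v} {s} {w,z}
  A2: {p,a} {s} {b}
  A3: {p,a} {q,x,y}
  A4: {r} {t} {u,x}
  A12: {s}
  A14: {r}
  A23: {p,a}
  A34: {x}
C dims 11,4; δ0: rk 4, SNF 1^4
degree 0: 11−4−0 = 7 → Ȟ^0 ≅ Z^7
degree 1: 4−0−4 = 0 → Ȟ^1 ≅ 0
degree 2: 0−0−0 = 0 → Ȟ^2 ≅ 0


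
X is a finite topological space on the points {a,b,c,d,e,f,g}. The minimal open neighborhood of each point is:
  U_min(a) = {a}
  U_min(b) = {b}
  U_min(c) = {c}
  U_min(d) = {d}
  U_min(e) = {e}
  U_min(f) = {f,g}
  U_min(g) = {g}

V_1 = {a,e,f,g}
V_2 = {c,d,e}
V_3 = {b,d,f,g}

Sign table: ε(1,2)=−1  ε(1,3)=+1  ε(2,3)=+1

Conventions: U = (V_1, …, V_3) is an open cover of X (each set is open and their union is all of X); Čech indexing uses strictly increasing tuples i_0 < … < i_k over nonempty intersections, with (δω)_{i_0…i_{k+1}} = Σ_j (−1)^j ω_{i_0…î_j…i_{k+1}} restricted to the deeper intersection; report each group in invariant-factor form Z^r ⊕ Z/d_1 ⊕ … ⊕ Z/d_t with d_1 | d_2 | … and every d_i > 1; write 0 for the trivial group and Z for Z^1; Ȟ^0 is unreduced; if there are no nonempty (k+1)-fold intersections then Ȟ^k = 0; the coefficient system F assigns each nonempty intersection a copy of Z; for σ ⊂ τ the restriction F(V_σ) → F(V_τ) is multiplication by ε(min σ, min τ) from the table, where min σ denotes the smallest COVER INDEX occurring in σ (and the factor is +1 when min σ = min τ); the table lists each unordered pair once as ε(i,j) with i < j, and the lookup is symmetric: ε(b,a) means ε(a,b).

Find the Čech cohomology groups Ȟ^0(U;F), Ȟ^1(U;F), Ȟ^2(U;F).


nonempty intersections:
  V12={e} V13={f,g} V23={d}
C dims 3,3; δ0: rk 3, SNF 1^2·2
Ȟ^0: (3−3)−0=0 ⇒ 0
Ȟ^1: (3−0)−3=0 plus torsion [2] ⇒ Z/2
Ȟ^2: (0−0)−0=0 ⇒ 0

Ȟ^0 = 0,  Ȟ^1 = Z/2,  Ȟ^2 = 0


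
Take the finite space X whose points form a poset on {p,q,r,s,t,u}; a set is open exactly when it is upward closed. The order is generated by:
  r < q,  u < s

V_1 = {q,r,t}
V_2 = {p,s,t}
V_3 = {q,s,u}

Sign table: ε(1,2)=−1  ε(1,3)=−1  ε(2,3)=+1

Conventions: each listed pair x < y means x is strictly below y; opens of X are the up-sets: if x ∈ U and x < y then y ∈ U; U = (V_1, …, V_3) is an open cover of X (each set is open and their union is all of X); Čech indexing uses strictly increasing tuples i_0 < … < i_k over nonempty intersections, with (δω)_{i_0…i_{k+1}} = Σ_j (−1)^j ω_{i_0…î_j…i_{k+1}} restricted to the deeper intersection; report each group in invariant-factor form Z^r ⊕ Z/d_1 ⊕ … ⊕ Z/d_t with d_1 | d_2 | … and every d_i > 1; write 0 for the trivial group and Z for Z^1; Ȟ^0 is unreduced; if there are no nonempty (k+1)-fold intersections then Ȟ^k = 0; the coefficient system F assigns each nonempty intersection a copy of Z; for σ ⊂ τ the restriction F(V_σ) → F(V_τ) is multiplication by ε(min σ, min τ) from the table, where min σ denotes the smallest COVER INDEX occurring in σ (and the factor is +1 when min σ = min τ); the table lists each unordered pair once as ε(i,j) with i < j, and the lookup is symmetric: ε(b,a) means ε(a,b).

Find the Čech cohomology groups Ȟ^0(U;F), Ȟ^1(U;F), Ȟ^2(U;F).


nonempty overlaps:
  V12={t} V13={q} V23={s}
C dims 3,3; δ0: rk 2, SNF 1^2
degree 0: 3−2−0 = 1 → Ȟ^0 ≅ Z
degree 1: 3−0−2 = 1 → Ȟ^1 ≅ Z
degree 2: 0−0−0 = 0 → Ȟ^2 ≅ 0

Ȟ^0 ≅ Z, Ȟ^1 ≅ Z, Ȟ^2 ≅ 0


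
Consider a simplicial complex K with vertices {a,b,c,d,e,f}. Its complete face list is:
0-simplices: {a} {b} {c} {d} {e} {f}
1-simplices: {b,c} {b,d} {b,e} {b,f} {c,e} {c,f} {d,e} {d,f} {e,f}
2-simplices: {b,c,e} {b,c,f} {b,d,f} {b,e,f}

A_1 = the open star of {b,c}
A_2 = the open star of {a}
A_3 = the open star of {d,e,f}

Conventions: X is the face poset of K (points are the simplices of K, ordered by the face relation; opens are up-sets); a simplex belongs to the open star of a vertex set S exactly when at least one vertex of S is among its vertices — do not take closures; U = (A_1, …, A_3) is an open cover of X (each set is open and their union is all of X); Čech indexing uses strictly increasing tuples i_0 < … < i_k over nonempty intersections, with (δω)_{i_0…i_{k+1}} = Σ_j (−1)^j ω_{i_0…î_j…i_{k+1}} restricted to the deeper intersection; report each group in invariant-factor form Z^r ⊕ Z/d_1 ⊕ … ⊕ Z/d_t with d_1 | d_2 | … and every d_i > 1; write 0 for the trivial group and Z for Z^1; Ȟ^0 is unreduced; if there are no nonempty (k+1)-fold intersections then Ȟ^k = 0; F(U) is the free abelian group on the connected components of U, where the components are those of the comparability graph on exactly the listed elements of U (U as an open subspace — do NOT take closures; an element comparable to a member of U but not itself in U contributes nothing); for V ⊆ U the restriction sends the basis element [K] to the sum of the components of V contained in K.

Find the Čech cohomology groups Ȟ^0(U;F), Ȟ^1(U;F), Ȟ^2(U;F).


Ȟ^0 ≅ Z^2, Ȟ^1 ≅ 0 and Ȟ^2 ≅ 0

cover nerve:
  A1={{b},{c},{b,c},{b,d},{b,e},{b,f},{c,e},{c,f},{b,c,e},{b,c,f},{b,d,f},{b,e,f}} A2={{a}} A3={{d},{e},{f},{b,d},{b,e},{b,f},{c,e},{c,f},{d,e},{d,f},{e,f},{b,c,e},{b,c,f},{b,d,f},{b,e,f}}
  A13={{b,d},{b,e},{b,f},{c,e},{c,f},{b,c,e},{b,c,f},{b,d,f},{b,e,f}}
components per intersection:
  A1: {{b},{c},{b,c},{b,d},{b,e},{b,f},{c,e},{c,f},{b,c,e},{b,c,f},{b,d,f},{b,e,f}}
  A2: {{a}}
  A3: {{d},{e},{f},{b,d},{b,e},{b,f},{c,e},{c,f},{d,e},{d,f},{e,f},{b,c,e},{b,c,f},{b,d,f},{b,e,f}}
  A13: {{b,d},{b,e},{b,f},{c,e},{c,f},{b,c,e},{b,c,f},{b,d,f},{b,e,f}}
C dims 3,1; δ0: rk 1, SNF 1^1
Ȟ^0: (3−1)−0=2 ⇒ Z^2
Ȟ^1: (1−0)−1=0 ⇒ 0
Ȟ^2: (0−0)−0=0 ⇒ 0


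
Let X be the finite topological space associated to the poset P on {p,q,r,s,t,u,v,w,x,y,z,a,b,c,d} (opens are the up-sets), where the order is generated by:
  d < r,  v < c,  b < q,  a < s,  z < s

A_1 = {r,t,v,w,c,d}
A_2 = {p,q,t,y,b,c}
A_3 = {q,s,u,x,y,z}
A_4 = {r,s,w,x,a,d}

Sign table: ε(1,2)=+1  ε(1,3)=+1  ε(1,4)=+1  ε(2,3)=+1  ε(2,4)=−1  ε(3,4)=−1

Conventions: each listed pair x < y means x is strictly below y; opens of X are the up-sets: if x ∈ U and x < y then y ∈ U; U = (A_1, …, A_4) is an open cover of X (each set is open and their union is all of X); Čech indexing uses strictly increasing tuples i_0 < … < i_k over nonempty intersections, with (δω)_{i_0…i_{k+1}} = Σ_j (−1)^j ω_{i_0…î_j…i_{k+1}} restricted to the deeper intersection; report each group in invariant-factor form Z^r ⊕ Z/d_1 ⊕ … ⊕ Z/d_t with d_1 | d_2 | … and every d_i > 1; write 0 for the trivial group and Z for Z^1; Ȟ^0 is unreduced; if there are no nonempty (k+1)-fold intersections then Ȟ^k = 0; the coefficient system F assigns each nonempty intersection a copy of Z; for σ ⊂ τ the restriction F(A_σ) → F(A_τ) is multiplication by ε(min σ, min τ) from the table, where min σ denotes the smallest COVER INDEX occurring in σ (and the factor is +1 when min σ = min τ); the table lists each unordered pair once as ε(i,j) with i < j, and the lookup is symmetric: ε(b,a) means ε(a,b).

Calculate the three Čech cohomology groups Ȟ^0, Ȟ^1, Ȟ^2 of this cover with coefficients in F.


Ȟ^0 = 0, Ȟ^1 = Z/2, Ȟ^2 = 0

nerve of the cover:
  A12={t,c} A14={r,w,d} A23={q,y} A34={s,x}
C dims 4,4; δ0: rk 4, SNF 1^3·2
Ȟ^0 = (4 − 4) − 0 = 0, so Ȟ^0 ≅ 0
Ȟ^1 = (4 − 0) − 4 = 0 plus torsion [2], so Ȟ^1 ≅ Z/2
Ȟ^2 = (0 − 0) − 0 = 0, so Ȟ^2 ≅ 0


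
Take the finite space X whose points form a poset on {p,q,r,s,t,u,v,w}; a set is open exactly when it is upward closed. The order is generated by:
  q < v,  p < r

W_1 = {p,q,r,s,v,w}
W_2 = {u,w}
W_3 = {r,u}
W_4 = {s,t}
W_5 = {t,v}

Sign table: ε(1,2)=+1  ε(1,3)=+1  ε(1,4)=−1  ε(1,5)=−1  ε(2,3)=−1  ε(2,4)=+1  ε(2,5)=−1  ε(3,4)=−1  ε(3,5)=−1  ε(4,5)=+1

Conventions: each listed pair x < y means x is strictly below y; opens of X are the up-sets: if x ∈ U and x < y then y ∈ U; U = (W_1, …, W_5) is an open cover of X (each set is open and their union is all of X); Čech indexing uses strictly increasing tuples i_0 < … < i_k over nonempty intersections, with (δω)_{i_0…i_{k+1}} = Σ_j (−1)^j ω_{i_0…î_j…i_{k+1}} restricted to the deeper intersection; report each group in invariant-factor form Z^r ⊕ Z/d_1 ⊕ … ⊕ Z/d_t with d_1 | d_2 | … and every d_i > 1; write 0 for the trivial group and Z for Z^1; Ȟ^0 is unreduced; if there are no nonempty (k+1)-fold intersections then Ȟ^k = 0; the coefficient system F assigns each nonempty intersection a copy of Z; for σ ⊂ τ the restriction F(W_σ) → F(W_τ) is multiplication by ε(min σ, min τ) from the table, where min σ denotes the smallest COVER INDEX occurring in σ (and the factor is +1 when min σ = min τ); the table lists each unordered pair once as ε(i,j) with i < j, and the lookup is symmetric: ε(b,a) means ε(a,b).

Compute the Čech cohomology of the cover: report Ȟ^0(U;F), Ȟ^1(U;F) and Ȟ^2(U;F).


Ȟ^0(U;F) ≅ 0, Ȟ^1(U;F) ≅ Z ⊕ Z/2 and Ȟ^2(U;F) ≅ 0

cover nerve:
  W12={w} W13={r} W14={s} W15={v} W23={u} W45={t}
C dims 5,6; δ0: rk 5, SNF 1^4·2
Ȟ^0: (5−5)−0=0 ⇒ 0
Ȟ^1: (6−0)−5=1 plus torsion [2] ⇒ Z ⊕ Z/2
Ȟ^2: (0−0)−0=0 ⇒ 0


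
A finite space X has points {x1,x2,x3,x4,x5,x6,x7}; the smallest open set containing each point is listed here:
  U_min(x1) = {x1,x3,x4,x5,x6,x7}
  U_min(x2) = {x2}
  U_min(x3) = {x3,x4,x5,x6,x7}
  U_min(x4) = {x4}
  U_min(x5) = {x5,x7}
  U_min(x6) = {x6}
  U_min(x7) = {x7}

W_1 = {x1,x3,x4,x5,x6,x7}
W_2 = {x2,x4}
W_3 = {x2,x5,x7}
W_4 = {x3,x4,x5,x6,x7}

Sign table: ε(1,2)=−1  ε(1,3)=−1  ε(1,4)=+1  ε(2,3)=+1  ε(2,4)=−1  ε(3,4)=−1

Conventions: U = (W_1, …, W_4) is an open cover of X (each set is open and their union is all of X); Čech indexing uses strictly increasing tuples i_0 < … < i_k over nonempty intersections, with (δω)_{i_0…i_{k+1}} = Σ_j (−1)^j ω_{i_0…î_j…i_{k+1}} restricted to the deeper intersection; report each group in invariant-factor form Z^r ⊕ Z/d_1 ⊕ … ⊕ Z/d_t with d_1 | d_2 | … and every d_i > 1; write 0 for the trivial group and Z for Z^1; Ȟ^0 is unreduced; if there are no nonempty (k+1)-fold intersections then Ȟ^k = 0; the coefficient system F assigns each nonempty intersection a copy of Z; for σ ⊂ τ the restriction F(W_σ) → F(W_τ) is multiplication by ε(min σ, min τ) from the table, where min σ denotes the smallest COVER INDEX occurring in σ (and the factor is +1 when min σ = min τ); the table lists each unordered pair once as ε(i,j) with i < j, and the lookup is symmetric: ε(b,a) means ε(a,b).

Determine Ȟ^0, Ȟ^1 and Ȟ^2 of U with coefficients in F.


Ȟ^0 = Z; Ȟ^1 = Z; Ȟ^2 = 0

nonempty overlaps:
  W12={x4} W13={x5,x7} W14={x3,x4,x5,x6,x7} W23={x2} W24={x4} W34={x5,x7}
  W124={x4} W134={x5,x7}
C dims 4,6,2; δ0: rk 3, SNF 1^3; δ1: rk 2, SNF 1^2
degree 0: 4−3−0 = 1 → Ȟ^0 ≅ Z
degree 1: 6−2−3 = 1 → Ȟ^1 ≅ Z
degree 2: 2−0−2 = 0 → Ȟ^2 ≅ 0


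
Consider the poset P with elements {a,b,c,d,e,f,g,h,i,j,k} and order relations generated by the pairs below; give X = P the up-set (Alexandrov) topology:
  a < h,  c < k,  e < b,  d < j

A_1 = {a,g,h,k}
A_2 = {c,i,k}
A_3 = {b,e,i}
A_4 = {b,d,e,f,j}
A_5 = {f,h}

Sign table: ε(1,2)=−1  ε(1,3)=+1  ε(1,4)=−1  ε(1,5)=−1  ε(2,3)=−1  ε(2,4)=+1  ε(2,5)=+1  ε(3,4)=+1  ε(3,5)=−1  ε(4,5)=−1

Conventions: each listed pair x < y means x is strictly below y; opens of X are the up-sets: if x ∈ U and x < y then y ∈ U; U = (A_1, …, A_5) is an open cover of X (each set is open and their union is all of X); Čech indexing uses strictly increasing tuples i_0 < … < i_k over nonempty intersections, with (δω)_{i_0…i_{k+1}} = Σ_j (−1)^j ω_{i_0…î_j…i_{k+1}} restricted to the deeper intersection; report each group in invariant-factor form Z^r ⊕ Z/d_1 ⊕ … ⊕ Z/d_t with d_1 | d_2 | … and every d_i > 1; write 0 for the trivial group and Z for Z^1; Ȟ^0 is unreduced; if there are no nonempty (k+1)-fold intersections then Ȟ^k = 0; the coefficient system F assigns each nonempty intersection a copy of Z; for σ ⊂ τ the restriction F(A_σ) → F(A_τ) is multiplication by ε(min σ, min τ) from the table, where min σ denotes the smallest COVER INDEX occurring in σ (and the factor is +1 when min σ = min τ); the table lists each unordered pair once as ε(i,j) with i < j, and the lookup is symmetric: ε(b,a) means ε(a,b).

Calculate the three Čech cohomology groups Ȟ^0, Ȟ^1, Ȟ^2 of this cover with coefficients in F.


nerve simplices:
  A12={k} A15={h} A23={i} A34={b,e} A45={f}
C dims 5,5; δ0: rk 4, SNF 1^4
degree 0: 5−4−0 = 1 → Ȟ^0 ≅ Z
degree 1: 5−0−4 = 1 → Ȟ^1 ≅ Z
degree 2: 0−0−0 = 0 → Ȟ^2 ≅ 0

Ȟ^0 = Z,  Ȟ^1 = Z,  Ȟ^2 = 0


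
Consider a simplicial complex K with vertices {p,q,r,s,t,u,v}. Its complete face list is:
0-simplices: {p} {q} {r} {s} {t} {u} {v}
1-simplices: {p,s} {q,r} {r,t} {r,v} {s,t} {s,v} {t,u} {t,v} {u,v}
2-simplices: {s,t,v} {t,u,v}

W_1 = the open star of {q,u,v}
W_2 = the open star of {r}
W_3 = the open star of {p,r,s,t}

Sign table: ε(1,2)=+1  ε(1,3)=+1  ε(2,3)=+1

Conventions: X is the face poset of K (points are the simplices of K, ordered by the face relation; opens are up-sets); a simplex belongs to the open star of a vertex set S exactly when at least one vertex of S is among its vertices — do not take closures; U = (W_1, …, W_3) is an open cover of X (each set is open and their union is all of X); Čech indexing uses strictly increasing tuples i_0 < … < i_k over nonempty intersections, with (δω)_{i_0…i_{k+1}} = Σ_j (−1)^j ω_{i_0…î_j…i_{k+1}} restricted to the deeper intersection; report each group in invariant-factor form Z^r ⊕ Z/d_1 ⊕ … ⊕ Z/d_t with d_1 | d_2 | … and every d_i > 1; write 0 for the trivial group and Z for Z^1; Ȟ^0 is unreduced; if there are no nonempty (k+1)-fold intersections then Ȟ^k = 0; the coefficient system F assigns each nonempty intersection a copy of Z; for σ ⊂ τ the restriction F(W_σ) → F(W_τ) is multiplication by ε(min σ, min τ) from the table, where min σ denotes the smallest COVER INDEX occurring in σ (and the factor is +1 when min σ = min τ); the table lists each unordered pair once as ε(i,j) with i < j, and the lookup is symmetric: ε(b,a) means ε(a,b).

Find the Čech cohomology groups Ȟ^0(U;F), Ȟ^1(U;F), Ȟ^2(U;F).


nonempty intersections:
  W1={{q},{u},{v},{q,r},{r,v},{s,v},{t,u},{t,v},{u,v},{s,t,v},{t,u,v}} W2={{r},{q,r},{r,t},{r,v}} W3={{p},{r},{s},{t},{p,s},{q,r},{r,t},{r,v},{s,t},{s,v},{t,u},{t,v},{s,t,v},{t,u,v}}
  W12={{q,r},{r,v}} W13={{q,r},{r,v},{s,v},{t,u},{t,v},{s,t,v},{t,u,v}} W23={{r},{q,r},{r,t},{r,v}}
  W123={{q,r},{r,v}}
C dims 3,3,1; δ0: rk 2, SNF 1^2; δ1: rk 1, SNF 1^1
Ȟ^0: (3−2)−0=1 ⇒ Z
Ȟ^1: (3−1)−2=0 ⇒ 0
Ȟ^2: (1−0)−1=0 ⇒ 0

Ȟ^0(U;F) ≅ Z,  Ȟ^1(U;F) ≅ 0,  Ȟ^2(U;F) ≅ 0


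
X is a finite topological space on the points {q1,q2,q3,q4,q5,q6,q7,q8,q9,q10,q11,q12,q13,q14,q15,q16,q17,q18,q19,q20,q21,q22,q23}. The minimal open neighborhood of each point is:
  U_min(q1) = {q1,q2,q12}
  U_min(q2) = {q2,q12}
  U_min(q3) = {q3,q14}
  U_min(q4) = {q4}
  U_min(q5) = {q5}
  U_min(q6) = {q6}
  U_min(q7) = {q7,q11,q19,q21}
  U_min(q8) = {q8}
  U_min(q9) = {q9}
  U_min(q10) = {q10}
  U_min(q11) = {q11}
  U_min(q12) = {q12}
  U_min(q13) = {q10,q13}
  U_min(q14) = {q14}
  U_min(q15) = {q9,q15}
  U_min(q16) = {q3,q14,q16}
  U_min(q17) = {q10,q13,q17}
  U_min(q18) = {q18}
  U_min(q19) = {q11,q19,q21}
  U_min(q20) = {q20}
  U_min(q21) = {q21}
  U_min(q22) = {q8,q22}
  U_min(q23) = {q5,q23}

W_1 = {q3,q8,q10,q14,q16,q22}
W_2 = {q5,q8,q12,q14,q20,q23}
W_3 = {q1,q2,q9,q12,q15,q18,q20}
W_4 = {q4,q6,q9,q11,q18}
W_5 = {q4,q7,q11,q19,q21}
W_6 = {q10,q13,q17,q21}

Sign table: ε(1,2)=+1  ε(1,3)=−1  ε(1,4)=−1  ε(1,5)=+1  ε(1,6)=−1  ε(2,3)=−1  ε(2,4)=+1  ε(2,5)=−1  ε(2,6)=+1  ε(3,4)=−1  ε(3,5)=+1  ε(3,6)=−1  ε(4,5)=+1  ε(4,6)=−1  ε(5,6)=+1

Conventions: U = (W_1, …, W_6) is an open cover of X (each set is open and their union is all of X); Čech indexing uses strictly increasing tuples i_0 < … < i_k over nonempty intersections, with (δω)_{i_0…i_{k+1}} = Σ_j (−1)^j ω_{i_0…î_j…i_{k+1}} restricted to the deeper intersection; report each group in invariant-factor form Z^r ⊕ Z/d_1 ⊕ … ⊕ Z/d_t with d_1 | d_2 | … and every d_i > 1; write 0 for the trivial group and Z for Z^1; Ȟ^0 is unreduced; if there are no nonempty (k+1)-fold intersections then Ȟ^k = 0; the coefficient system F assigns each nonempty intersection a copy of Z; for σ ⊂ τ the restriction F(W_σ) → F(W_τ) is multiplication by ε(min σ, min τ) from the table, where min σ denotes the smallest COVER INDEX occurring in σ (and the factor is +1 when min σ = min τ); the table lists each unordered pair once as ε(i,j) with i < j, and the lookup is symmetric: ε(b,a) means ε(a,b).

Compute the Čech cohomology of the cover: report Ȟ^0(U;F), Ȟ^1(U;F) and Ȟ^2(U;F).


Ȟ^0 = 0, Ȟ^1 = Z/2 and Ȟ^2 = 0

intersection data:
  W12={q8,q14} W16={q10} W23={q12,q20} W34={q9,q18} W45={q4,q11} W56={q21}
C dims 6,6; δ0: rk 6, SNF 1^5·2
Ȟ^0 = (6 − 6) − 0 = 0, so Ȟ^0 ≅ 0
Ȟ^1 = (6 − 0) − 6 = 0 plus torsion [2], so Ȟ^1 ≅ Z/2
Ȟ^2 = (0 − 0) − 0 = 0, so Ȟ^2 ≅ 0
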